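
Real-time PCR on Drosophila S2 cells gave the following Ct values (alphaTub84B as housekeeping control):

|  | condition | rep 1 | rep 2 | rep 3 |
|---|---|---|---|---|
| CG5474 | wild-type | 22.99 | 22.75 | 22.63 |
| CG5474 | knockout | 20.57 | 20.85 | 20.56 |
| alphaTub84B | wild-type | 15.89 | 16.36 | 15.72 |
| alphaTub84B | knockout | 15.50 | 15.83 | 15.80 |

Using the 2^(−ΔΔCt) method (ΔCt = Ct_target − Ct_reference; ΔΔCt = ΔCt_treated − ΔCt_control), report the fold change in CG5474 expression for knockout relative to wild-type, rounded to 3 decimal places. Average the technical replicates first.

Mean Ct: CG5474 wild-type 22.790; CG5474 knockout 20.660; alphaTub84B wild-type 15.990; alphaTub84B knockout 15.710
ΔCt(wild-type) = 22.790 − 15.990 = 6.800
ΔCt(knockout) = 20.660 − 15.710 = 4.950
ΔΔCt = 4.950 − 6.800 = -1.850
Fold change = 2^(−(-1.850)) = 2^1.850 = 3.6050

3.605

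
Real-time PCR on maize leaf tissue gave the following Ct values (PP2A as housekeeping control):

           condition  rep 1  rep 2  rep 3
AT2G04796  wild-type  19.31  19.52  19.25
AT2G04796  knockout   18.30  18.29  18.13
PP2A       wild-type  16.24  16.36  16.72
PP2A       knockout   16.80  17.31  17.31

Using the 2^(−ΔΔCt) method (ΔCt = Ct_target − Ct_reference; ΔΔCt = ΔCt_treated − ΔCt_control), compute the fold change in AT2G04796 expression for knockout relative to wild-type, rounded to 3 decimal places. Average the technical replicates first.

3.531

Mean Ct: AT2G04796 wild-type 19.360; AT2G04796 knockout 18.240; PP2A wild-type 16.440; PP2A knockout 17.140
ΔCt(wild-type) = 19.360 − 16.440 = 2.920
ΔCt(knockout) = 18.240 − 17.140 = 1.100
ΔΔCt = 1.100 − 2.920 = -1.820
Fold change = 2^(−(-1.820)) = 2^1.820 = 3.5308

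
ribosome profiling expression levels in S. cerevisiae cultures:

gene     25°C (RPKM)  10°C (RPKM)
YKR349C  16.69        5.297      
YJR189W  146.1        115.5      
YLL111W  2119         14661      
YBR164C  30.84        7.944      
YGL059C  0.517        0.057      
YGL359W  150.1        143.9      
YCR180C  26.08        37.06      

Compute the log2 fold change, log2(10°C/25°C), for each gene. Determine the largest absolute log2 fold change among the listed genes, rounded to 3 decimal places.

log2(5.297/16.69) = -1.656  (YKR349C)
log2(115.5/146.1) = -0.339  (YJR189W)
log2(14661/2119) = 2.791  (YLL111W)
log2(7.944/30.84) = -1.957  (YBR164C)
log2(0.057/0.517) = -3.181  (YGL059C)
log2(143.9/150.1) = -0.061  (YGL359W)
log2(37.06/26.08) = 0.507  (YCR180C)
The largest magnitude belongs to YGL059C.

3.181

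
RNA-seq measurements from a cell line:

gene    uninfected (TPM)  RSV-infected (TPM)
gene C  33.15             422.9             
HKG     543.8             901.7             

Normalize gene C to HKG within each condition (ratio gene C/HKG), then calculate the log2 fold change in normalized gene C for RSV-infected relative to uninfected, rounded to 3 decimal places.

2.944

gene C/HKG (uninfected) = 33.15 / 543.8 = 0.06096
gene C/HKG (RSV-infected) = 422.9 / 901.7 = 0.469
Fold change = 0.469 / 0.06096 = 7.6936
log2(7.6936) = 2.9437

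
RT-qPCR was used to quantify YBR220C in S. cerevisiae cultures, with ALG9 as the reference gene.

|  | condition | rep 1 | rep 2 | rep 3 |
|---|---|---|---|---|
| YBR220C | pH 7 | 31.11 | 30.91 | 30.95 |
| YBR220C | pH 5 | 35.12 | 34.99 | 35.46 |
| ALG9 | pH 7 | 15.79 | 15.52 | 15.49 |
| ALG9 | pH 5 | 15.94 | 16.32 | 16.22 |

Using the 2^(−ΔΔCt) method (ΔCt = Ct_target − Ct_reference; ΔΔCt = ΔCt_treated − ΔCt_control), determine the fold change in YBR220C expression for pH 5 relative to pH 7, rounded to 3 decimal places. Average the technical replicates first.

0.080

Mean Ct: YBR220C pH 7 30.990; YBR220C pH 5 35.190; ALG9 pH 7 15.600; ALG9 pH 5 16.160
ΔCt(pH 7) = 30.990 − 15.600 = 15.390
ΔCt(pH 5) = 35.190 − 16.160 = 19.030
ΔΔCt = 19.030 − 15.390 = 3.640
Fold change = 2^(−3.640) = 0.0802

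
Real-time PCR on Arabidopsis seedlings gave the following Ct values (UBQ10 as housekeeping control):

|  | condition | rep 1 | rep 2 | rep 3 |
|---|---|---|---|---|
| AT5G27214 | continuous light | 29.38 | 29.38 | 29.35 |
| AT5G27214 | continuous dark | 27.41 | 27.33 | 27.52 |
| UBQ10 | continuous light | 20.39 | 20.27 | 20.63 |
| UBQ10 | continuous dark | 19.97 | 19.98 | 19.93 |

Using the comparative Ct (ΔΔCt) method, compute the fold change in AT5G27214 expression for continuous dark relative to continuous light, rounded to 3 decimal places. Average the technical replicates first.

Mean Ct: AT5G27214 continuous light 29.370; AT5G27214 continuous dark 27.420; UBQ10 continuous light 20.430; UBQ10 continuous dark 19.960
ΔCt(continuous light) = 29.370 − 20.430 = 8.940
ΔCt(continuous dark) = 27.420 − 19.960 = 7.460
ΔΔCt = 7.460 − 8.940 = -1.480
Fold change = 2^(−(-1.480)) = 2^1.480 = 2.7895

2.789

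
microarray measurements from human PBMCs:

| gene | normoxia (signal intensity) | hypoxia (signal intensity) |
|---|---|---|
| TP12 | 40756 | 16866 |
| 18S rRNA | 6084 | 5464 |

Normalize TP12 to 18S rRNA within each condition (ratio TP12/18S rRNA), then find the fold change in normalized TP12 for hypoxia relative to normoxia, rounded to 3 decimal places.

TP12/18S rRNA (normoxia) = 40756 / 6084 = 6.6989
TP12/18S rRNA (hypoxia) = 16866 / 5464 = 3.0867
Fold change = 3.0867 / 6.6989 = 0.4608

0.461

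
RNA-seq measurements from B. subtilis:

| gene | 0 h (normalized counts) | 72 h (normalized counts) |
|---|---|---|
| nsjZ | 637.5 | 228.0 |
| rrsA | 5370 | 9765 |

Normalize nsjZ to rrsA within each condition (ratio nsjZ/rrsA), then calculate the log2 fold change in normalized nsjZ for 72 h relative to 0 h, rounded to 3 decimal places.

nsjZ/rrsA (0 h) = 637.5 / 5370 = 0.11872
nsjZ/rrsA (72 h) = 228.0 / 9765 = 0.023349
Fold change = 0.023349 / 0.11872 = 0.1967
log2(0.1967) = -2.3461

-2.346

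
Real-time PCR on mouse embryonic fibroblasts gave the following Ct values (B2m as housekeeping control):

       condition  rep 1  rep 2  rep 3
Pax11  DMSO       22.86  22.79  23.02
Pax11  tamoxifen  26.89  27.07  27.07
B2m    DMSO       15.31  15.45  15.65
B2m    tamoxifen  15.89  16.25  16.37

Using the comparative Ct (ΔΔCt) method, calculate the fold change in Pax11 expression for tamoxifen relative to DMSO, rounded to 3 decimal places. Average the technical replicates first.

0.093

Mean Ct: Pax11 DMSO 22.890; Pax11 tamoxifen 27.010; B2m DMSO 15.470; B2m tamoxifen 16.170
ΔCt(DMSO) = 22.890 − 15.470 = 7.420
ΔCt(tamoxifen) = 27.010 − 16.170 = 10.840
ΔΔCt = 10.840 − 7.420 = 3.420
Fold change = 2^(−3.420) = 0.0934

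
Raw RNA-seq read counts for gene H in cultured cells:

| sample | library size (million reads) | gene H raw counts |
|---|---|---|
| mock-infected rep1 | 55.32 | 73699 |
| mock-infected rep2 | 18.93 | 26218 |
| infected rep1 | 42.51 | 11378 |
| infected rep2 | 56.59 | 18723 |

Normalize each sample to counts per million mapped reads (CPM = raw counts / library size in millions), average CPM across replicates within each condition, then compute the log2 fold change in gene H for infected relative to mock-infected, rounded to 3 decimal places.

-2.183

CPM(mock-infected rep1) = 73699 / 55.32 = 1332.2307
CPM(mock-infected rep2) = 26218 / 18.93 = 1384.9974
CPM(infected rep1) = 11378 / 42.51 = 267.6547
CPM(infected rep2) = 18723 / 56.59 = 330.8535
mean CPM(mock-infected) = 1358.6140; mean CPM(infected) = 299.2541
Fold change = 299.2541 / 1358.6140 = 0.22026
log2(0.22026) = -2.1827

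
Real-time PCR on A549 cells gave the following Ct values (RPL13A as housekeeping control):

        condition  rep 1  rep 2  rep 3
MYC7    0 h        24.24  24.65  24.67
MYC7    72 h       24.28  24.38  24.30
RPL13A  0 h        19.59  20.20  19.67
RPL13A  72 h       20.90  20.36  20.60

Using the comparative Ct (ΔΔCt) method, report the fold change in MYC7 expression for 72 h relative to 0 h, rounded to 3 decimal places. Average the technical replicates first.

Mean Ct: MYC7 0 h 24.520; MYC7 72 h 24.320; RPL13A 0 h 19.820; RPL13A 72 h 20.620
ΔCt(0 h) = 24.520 − 19.820 = 4.700
ΔCt(72 h) = 24.320 − 20.620 = 3.700
ΔΔCt = 3.700 − 4.700 = -1.000
Fold change = 2^(−(-1.000)) = 2^1.000 = 2.0000

2.000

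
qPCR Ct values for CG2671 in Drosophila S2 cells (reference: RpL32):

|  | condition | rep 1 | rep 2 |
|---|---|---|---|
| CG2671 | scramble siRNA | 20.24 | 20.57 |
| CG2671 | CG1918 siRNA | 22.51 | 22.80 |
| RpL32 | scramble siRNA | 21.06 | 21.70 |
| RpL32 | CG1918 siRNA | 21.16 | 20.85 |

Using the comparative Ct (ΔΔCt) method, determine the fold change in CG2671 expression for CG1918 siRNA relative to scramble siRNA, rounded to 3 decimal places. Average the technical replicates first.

0.162

Mean Ct: CG2671 scramble siRNA 20.405; CG2671 CG1918 siRNA 22.655; RpL32 scramble siRNA 21.380; RpL32 CG1918 siRNA 21.005
ΔCt(scramble siRNA) = 20.405 − 21.380 = -0.975
ΔCt(CG1918 siRNA) = 22.655 − 21.005 = 1.650
ΔΔCt = 1.650 − (-0.975) = 2.625
Fold change = 2^(−2.625) = 0.1621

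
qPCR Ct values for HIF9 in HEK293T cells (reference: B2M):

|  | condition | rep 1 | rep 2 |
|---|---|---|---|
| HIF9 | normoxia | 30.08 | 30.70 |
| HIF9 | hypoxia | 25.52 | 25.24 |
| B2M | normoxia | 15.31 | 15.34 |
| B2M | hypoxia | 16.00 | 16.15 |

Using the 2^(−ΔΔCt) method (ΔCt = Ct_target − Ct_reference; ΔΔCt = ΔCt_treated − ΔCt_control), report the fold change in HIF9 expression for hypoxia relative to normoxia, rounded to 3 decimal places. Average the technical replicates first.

54.192

Mean Ct: HIF9 normoxia 30.390; HIF9 hypoxia 25.380; B2M normoxia 15.325; B2M hypoxia 16.075
ΔCt(normoxia) = 30.390 − 15.325 = 15.065
ΔCt(hypoxia) = 25.380 − 16.075 = 9.305
ΔΔCt = 9.305 − 15.065 = -5.760
Fold change = 2^(−(-5.760)) = 2^5.760 = 54.1917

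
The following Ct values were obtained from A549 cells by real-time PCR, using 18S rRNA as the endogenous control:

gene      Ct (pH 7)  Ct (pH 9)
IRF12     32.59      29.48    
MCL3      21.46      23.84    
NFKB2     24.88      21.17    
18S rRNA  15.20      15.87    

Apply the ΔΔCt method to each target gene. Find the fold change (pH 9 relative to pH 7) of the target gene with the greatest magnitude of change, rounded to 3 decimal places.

IRF12: ΔΔCt = (29.48−15.87) − (32.59−15.20) = 13.61 − 17.39 = -3.78; fold change = 2^3.78 = 13.737
MCL3: ΔΔCt = (23.84−15.87) − (21.46−15.20) = 7.97 − 6.26 = 1.71; fold change = 2^-1.71 = 0.306
NFKB2: ΔΔCt = (21.17−15.87) − (24.88−15.20) = 5.30 − 9.68 = -4.38; fold change = 2^4.38 = 20.821
NFKB2 has the largest |ΔΔCt| = 4.38.

20.821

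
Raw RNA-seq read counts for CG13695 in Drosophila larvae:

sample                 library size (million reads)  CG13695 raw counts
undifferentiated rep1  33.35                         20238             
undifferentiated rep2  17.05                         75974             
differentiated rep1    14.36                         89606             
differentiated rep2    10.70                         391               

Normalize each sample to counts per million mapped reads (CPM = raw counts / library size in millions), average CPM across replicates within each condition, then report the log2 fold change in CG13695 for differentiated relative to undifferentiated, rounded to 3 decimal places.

0.310

CPM(undifferentiated rep1) = 20238 / 33.35 = 606.8366
CPM(undifferentiated rep2) = 75974 / 17.05 = 4455.9531
CPM(differentiated rep1) = 89606 / 14.36 = 6239.9721
CPM(differentiated rep2) = 391 / 10.70 = 36.5421
mean CPM(undifferentiated) = 2531.3948; mean CPM(differentiated) = 3138.2571
Fold change = 3138.2571 / 2531.3948 = 1.23973
log2(1.23973) = 0.3100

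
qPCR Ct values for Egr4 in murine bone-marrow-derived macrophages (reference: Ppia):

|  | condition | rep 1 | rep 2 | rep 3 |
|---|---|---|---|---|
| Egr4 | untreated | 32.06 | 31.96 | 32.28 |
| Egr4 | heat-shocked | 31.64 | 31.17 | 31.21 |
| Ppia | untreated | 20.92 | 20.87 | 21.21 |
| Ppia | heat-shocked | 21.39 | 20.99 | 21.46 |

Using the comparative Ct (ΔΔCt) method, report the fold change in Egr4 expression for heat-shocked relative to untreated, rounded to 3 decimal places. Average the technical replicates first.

2.056

Mean Ct: Egr4 untreated 32.100; Egr4 heat-shocked 31.340; Ppia untreated 21.000; Ppia heat-shocked 21.280
ΔCt(untreated) = 32.100 − 21.000 = 11.100
ΔCt(heat-shocked) = 31.340 − 21.280 = 10.060
ΔΔCt = 10.060 − 11.100 = -1.040
Fold change = 2^(−(-1.040)) = 2^1.040 = 2.0562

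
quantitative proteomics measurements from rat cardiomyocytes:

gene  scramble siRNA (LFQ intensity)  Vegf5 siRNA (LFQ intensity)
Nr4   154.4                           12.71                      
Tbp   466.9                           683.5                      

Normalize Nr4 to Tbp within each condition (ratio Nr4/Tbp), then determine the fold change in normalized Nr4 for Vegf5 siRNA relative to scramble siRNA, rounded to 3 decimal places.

Nr4/Tbp (scramble siRNA) = 154.4 / 466.9 = 0.33069
Nr4/Tbp (Vegf5 siRNA) = 12.71 / 683.5 = 0.018595
Fold change = 0.018595 / 0.33069 = 0.0562

0.056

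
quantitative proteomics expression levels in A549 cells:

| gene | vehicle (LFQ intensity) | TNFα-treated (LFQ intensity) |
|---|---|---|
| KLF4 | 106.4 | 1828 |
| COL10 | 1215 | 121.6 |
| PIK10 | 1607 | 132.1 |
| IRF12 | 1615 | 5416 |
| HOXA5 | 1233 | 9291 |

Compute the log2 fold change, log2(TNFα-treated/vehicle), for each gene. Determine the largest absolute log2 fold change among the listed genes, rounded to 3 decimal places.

log2(1828/106.4) = 4.103  (KLF4)
log2(121.6/1215) = -3.321  (COL10)
log2(132.1/1607) = -3.605  (PIK10)
log2(5416/1615) = 1.746  (IRF12)
log2(9291/1233) = 2.914  (HOXA5)
The largest magnitude belongs to KLF4.

4.103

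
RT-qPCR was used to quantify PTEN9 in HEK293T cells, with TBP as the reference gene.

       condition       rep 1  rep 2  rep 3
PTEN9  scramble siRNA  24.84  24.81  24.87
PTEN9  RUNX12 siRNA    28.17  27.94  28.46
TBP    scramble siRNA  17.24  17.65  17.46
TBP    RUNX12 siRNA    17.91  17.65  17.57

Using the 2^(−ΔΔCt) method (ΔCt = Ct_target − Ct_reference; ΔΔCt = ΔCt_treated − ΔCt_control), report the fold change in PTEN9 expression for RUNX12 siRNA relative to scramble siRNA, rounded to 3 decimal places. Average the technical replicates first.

Mean Ct: PTEN9 scramble siRNA 24.840; PTEN9 RUNX12 siRNA 28.190; TBP scramble siRNA 17.450; TBP RUNX12 siRNA 17.710
ΔCt(scramble siRNA) = 24.840 − 17.450 = 7.390
ΔCt(RUNX12 siRNA) = 28.190 − 17.710 = 10.480
ΔΔCt = 10.480 − 7.390 = 3.090
Fold change = 2^(−3.090) = 0.1174

0.117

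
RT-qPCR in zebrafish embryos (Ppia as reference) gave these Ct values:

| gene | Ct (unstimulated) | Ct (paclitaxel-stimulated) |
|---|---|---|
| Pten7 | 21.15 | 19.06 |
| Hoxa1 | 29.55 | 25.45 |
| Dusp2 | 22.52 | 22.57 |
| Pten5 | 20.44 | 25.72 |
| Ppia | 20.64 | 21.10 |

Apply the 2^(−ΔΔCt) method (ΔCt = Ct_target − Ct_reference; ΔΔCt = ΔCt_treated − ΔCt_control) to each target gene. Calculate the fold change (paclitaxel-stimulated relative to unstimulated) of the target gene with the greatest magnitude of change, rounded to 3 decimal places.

0.035

Pten7: ΔΔCt = (19.06−21.10) − (21.15−20.64) = -2.04 − 0.51 = -2.55; fold change = 2^2.55 = 5.856
Hoxa1: ΔΔCt = (25.45−21.10) − (29.55−20.64) = 4.35 − 8.91 = -4.56; fold change = 2^4.56 = 23.588
Dusp2: ΔΔCt = (22.57−21.10) − (22.52−20.64) = 1.47 − 1.88 = -0.41; fold change = 2^0.41 = 1.329
Pten5: ΔΔCt = (25.72−21.10) − (20.44−20.64) = 4.62 − (-0.20) = 4.82; fold change = 2^-4.82 = 0.035
Pten5 has the largest |ΔΔCt| = 4.82.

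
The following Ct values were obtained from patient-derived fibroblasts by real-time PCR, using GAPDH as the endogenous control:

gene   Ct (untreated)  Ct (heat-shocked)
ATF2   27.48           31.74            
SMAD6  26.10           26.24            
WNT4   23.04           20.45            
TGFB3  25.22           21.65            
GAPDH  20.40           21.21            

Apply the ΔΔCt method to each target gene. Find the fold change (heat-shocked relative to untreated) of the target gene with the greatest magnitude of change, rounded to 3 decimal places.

ATF2: ΔΔCt = (31.74−21.21) − (27.48−20.40) = 10.53 − 7.08 = 3.45; fold change = 2^-3.45 = 0.092
SMAD6: ΔΔCt = (26.24−21.21) − (26.10−20.40) = 5.03 − 5.70 = -0.67; fold change = 2^0.67 = 1.591
WNT4: ΔΔCt = (20.45−21.21) − (23.04−20.40) = -0.76 − 2.64 = -3.40; fold change = 2^3.40 = 10.556
TGFB3: ΔΔCt = (21.65−21.21) − (25.22−20.40) = 0.44 − 4.82 = -4.38; fold change = 2^4.38 = 20.821
TGFB3 has the largest |ΔΔCt| = 4.38.

20.821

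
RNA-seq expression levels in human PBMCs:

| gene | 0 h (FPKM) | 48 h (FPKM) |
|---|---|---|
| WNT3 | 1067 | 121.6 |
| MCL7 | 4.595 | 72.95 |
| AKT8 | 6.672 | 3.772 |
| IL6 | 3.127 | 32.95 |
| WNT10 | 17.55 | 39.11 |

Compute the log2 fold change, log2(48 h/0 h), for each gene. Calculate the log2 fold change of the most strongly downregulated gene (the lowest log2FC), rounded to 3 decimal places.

log2(121.6/1067) = -3.133  (WNT3)
log2(72.95/4.595) = 3.989  (MCL7)
log2(3.772/6.672) = -0.823  (AKT8)
log2(32.95/3.127) = 3.397  (IL6)
log2(39.11/17.55) = 1.156  (WNT10)
WNT3 is most strongly downregulated.

-3.133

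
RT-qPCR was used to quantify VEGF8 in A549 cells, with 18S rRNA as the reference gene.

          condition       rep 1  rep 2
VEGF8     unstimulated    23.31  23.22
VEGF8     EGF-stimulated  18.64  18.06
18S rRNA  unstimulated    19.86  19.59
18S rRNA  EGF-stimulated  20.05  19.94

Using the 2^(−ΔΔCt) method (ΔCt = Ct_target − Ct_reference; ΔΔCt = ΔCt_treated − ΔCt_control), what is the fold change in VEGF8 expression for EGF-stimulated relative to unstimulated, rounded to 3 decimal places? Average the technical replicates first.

Mean Ct: VEGF8 unstimulated 23.265; VEGF8 EGF-stimulated 18.350; 18S rRNA unstimulated 19.725; 18S rRNA EGF-stimulated 19.995
ΔCt(unstimulated) = 23.265 − 19.725 = 3.540
ΔCt(EGF-stimulated) = 18.350 − 19.995 = -1.645
ΔΔCt = -1.645 − 3.540 = -5.185
Fold change = 2^(−(-5.185)) = 2^5.185 = 36.3781

36.378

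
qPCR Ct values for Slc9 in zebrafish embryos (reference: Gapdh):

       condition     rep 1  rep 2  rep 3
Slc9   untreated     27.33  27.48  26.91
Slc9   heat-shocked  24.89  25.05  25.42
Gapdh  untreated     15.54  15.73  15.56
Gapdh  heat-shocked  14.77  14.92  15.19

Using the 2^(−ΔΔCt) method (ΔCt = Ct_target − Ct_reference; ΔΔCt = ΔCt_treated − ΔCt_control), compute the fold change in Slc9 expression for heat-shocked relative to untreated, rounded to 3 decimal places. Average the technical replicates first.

Mean Ct: Slc9 untreated 27.240; Slc9 heat-shocked 25.120; Gapdh untreated 15.610; Gapdh heat-shocked 14.960
ΔCt(untreated) = 27.240 − 15.610 = 11.630
ΔCt(heat-shocked) = 25.120 − 14.960 = 10.160
ΔΔCt = 10.160 − 11.630 = -1.470
Fold change = 2^(−(-1.470)) = 2^1.470 = 2.7702

2.770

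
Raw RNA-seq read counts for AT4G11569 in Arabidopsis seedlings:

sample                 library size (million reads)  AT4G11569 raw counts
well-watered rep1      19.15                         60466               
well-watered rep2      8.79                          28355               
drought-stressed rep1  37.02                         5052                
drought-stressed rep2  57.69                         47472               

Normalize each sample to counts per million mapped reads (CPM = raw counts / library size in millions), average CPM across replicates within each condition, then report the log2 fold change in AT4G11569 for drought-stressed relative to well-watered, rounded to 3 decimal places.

CPM(well-watered rep1) = 60466 / 19.15 = 3157.4935
CPM(well-watered rep2) = 28355 / 8.79 = 3225.8248
CPM(drought-stressed rep1) = 5052 / 37.02 = 136.4668
CPM(drought-stressed rep2) = 47472 / 57.69 = 822.8809
mean CPM(well-watered) = 3191.6591; mean CPM(drought-stressed) = 479.6738
Fold change = 479.6738 / 3191.6591 = 0.15029
log2(0.15029) = -2.7342

-2.734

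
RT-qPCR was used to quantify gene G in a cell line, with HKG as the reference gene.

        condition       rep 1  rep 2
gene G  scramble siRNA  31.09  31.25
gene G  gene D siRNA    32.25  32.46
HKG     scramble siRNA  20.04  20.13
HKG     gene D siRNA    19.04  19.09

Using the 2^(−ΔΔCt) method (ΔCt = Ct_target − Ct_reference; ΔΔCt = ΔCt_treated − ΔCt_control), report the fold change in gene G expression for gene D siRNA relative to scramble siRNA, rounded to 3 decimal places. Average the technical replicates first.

0.217

Mean Ct: gene G scramble siRNA 31.170; gene G gene D siRNA 32.355; HKG scramble siRNA 20.085; HKG gene D siRNA 19.065
ΔCt(scramble siRNA) = 31.170 − 20.085 = 11.085
ΔCt(gene D siRNA) = 32.355 − 19.065 = 13.290
ΔΔCt = 13.290 − 11.085 = 2.205
Fold change = 2^(−2.205) = 0.2169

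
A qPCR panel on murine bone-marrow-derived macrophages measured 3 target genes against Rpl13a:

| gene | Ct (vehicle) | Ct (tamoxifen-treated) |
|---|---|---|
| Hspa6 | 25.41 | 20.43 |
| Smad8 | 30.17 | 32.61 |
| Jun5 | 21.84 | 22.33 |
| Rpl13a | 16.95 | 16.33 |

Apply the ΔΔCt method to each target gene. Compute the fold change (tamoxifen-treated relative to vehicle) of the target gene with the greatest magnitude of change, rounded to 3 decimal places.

Hspa6: ΔΔCt = (20.43−16.33) − (25.41−16.95) = 4.10 − 8.46 = -4.36; fold change = 2^4.36 = 20.535
Smad8: ΔΔCt = (32.61−16.33) − (30.17−16.95) = 16.28 − 13.22 = 3.06; fold change = 2^-3.06 = 0.120
Jun5: ΔΔCt = (22.33−16.33) − (21.84−16.95) = 6.00 − 4.89 = 1.11; fold change = 2^-1.11 = 0.463
Hspa6 has the largest |ΔΔCt| = 4.36.

20.535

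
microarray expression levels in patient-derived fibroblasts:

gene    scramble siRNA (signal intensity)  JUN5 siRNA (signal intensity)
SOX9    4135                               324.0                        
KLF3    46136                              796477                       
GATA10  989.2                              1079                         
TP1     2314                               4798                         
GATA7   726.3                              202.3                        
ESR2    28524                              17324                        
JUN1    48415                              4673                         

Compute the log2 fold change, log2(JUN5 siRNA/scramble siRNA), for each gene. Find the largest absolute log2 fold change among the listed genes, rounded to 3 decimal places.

log2(324.0/4135) = -3.674  (SOX9)
log2(796477/46136) = 4.110  (KLF3)
log2(1079/989.2) = 0.125  (GATA10)
log2(4798/2314) = 1.052  (TP1)
log2(202.3/726.3) = -1.844  (GATA7)
log2(17324/28524) = -0.719  (ESR2)
log2(4673/48415) = -3.373  (JUN1)
The largest magnitude belongs to KLF3.

4.110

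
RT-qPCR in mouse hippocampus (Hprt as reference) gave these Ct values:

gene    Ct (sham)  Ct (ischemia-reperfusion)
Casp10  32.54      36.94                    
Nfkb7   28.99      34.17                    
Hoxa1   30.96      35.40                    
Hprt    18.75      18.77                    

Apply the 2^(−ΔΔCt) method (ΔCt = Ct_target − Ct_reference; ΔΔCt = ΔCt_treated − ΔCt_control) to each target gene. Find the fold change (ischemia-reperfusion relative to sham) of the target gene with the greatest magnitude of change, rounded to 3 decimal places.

0.028

Casp10: ΔΔCt = (36.94−18.77) − (32.54−18.75) = 18.17 − 13.79 = 4.38; fold change = 2^-4.38 = 0.048
Nfkb7: ΔΔCt = (34.17−18.77) − (28.99−18.75) = 15.40 − 10.24 = 5.16; fold change = 2^-5.16 = 0.028
Hoxa1: ΔΔCt = (35.40−18.77) − (30.96−18.75) = 16.63 − 12.21 = 4.42; fold change = 2^-4.42 = 0.047
Nfkb7 has the largest |ΔΔCt| = 5.16.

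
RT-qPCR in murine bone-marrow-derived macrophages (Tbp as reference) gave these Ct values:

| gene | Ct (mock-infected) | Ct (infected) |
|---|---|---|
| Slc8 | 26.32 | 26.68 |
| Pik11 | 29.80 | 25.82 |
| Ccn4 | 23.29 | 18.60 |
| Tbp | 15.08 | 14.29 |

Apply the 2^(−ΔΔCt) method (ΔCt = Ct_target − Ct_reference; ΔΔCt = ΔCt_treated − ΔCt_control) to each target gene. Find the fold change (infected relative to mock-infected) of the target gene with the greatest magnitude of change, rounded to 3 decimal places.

Slc8: ΔΔCt = (26.68−14.29) − (26.32−15.08) = 12.39 − 11.24 = 1.15; fold change = 2^-1.15 = 0.451
Pik11: ΔΔCt = (25.82−14.29) − (29.80−15.08) = 11.53 − 14.72 = -3.19; fold change = 2^3.19 = 9.126
Ccn4: ΔΔCt = (18.60−14.29) − (23.29−15.08) = 4.31 − 8.21 = -3.90; fold change = 2^3.90 = 14.929
Ccn4 has the largest |ΔΔCt| = 3.90.

14.929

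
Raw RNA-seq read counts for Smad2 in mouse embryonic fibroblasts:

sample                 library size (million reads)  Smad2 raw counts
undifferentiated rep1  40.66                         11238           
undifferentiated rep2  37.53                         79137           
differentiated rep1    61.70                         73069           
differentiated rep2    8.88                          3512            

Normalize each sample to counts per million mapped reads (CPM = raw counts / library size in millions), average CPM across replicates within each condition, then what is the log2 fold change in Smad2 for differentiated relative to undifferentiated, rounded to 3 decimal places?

CPM(undifferentiated rep1) = 11238 / 40.66 = 276.3896
CPM(undifferentiated rep2) = 79137 / 37.53 = 2108.6331
CPM(differentiated rep1) = 73069 / 61.70 = 1184.2626
CPM(differentiated rep2) = 3512 / 8.88 = 395.4955
mean CPM(undifferentiated) = 1192.5113; mean CPM(differentiated) = 789.8790
Fold change = 789.8790 / 1192.5113 = 0.66237
log2(0.66237) = -0.5943

-0.594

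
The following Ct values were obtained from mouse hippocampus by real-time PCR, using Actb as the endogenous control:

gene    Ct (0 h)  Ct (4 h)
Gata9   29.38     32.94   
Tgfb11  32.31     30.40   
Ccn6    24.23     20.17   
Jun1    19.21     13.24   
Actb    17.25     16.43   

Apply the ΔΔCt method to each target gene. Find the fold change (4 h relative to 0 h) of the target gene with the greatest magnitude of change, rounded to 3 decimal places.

35.506

Gata9: ΔΔCt = (32.94−16.43) − (29.38−17.25) = 16.51 − 12.13 = 4.38; fold change = 2^-4.38 = 0.048
Tgfb11: ΔΔCt = (30.40−16.43) − (32.31−17.25) = 13.97 − 15.06 = -1.09; fold change = 2^1.09 = 2.129
Ccn6: ΔΔCt = (20.17−16.43) − (24.23−17.25) = 3.74 − 6.98 = -3.24; fold change = 2^3.24 = 9.448
Jun1: ΔΔCt = (13.24−16.43) − (19.21−17.25) = -3.19 − 1.96 = -5.15; fold change = 2^5.15 = 35.506
Jun1 has the largest |ΔΔCt| = 5.15.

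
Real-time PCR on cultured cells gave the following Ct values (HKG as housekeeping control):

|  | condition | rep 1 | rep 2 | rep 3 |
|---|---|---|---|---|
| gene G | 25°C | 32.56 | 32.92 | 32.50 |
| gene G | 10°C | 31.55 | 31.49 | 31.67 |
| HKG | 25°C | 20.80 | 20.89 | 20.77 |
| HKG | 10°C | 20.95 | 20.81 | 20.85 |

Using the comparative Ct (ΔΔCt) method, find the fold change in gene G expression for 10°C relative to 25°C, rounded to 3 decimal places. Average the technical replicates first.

Mean Ct: gene G 25°C 32.660; gene G 10°C 31.570; HKG 25°C 20.820; HKG 10°C 20.870
ΔCt(25°C) = 32.660 − 20.820 = 11.840
ΔCt(10°C) = 31.570 − 20.870 = 10.700
ΔΔCt = 10.700 − 11.840 = -1.140
Fold change = 2^(−(-1.140)) = 2^1.140 = 2.2038

2.204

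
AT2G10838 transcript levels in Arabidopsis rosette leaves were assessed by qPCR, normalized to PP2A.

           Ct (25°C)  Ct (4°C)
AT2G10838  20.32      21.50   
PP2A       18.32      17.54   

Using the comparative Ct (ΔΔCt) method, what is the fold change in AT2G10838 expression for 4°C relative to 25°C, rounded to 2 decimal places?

0.26

ΔCt(25°C) = 20.320 − 18.320 = 2.000
ΔCt(4°C) = 21.500 − 17.540 = 3.960
ΔΔCt = 3.960 − 2.000 = 1.960
Fold change = 2^(−1.960) = 0.257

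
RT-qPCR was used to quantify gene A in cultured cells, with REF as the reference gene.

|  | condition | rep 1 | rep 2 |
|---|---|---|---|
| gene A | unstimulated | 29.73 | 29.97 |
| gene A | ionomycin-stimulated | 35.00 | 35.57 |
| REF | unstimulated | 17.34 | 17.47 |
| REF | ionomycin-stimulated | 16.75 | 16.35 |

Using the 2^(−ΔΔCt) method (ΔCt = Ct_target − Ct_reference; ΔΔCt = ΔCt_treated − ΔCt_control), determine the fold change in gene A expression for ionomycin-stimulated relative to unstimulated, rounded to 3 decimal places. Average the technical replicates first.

0.013

Mean Ct: gene A unstimulated 29.850; gene A ionomycin-stimulated 35.285; REF unstimulated 17.405; REF ionomycin-stimulated 16.550
ΔCt(unstimulated) = 29.850 − 17.405 = 12.445
ΔCt(ionomycin-stimulated) = 35.285 − 16.550 = 18.735
ΔΔCt = 18.735 − 12.445 = 6.290
Fold change = 2^(−6.290) = 0.0128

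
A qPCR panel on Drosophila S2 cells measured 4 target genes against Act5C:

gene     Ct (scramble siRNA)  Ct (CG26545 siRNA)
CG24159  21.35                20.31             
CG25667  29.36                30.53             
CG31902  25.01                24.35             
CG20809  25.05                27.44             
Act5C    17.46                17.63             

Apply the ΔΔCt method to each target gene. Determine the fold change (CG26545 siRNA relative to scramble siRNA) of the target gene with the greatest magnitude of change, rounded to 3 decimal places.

0.215

CG24159: ΔΔCt = (20.31−17.63) − (21.35−17.46) = 2.68 − 3.89 = -1.21; fold change = 2^1.21 = 2.313
CG25667: ΔΔCt = (30.53−17.63) − (29.36−17.46) = 12.90 − 11.90 = 1.00; fold change = 2^-1.00 = 0.500
CG31902: ΔΔCt = (24.35−17.63) − (25.01−17.46) = 6.72 − 7.55 = -0.83; fold change = 2^0.83 = 1.778
CG20809: ΔΔCt = (27.44−17.63) − (25.05−17.46) = 9.81 − 7.59 = 2.22; fold change = 2^-2.22 = 0.215
CG20809 has the largest |ΔΔCt| = 2.22.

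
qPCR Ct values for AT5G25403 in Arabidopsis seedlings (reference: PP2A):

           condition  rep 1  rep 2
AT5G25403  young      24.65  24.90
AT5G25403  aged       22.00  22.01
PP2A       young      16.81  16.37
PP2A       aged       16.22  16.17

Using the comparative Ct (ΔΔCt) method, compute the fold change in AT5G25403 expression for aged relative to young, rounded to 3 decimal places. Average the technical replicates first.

Mean Ct: AT5G25403 young 24.775; AT5G25403 aged 22.005; PP2A young 16.590; PP2A aged 16.195
ΔCt(young) = 24.775 − 16.590 = 8.185
ΔCt(aged) = 22.005 − 16.195 = 5.810
ΔΔCt = 5.810 − 8.185 = -2.375
Fold change = 2^(−(-2.375)) = 2^2.375 = 5.1874

5.187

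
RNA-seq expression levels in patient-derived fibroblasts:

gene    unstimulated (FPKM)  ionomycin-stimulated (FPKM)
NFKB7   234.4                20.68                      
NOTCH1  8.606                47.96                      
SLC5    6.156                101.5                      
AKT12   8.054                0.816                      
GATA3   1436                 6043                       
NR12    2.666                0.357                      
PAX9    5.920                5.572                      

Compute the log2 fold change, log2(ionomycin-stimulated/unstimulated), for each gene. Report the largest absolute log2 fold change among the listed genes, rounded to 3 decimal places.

log2(20.68/234.4) = -3.503  (NFKB7)
log2(47.96/8.606) = 2.478  (NOTCH1)
log2(101.5/6.156) = 4.043  (SLC5)
log2(0.816/8.054) = -3.303  (AKT12)
log2(6043/1436) = 2.073  (GATA3)
log2(0.357/2.666) = -2.901  (NR12)
log2(5.572/5.920) = -0.087  (PAX9)
The largest magnitude belongs to SLC5.

4.043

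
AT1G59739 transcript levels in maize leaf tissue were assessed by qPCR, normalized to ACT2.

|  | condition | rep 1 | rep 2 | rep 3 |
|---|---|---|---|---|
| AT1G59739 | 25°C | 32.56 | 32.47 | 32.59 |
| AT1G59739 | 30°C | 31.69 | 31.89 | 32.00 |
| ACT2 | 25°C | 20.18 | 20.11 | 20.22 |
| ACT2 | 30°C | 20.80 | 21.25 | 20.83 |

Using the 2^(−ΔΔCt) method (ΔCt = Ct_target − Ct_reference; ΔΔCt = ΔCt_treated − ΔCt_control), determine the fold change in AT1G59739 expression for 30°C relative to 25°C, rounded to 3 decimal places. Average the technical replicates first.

2.770

Mean Ct: AT1G59739 25°C 32.540; AT1G59739 30°C 31.860; ACT2 25°C 20.170; ACT2 30°C 20.960
ΔCt(25°C) = 32.540 − 20.170 = 12.370
ΔCt(30°C) = 31.860 − 20.960 = 10.900
ΔΔCt = 10.900 − 12.370 = -1.470
Fold change = 2^(−(-1.470)) = 2^1.470 = 2.7702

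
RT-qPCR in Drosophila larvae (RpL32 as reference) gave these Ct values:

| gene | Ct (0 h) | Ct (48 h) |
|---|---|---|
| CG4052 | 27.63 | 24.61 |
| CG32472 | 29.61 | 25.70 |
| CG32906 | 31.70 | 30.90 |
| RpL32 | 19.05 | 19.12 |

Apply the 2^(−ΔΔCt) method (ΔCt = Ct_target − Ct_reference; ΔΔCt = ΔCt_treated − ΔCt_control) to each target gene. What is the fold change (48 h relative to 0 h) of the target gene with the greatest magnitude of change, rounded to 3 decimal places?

15.780

CG4052: ΔΔCt = (24.61−19.12) − (27.63−19.05) = 5.49 − 8.58 = -3.09; fold change = 2^3.09 = 8.515
CG32472: ΔΔCt = (25.70−19.12) − (29.61−19.05) = 6.58 − 10.56 = -3.98; fold change = 2^3.98 = 15.780
CG32906: ΔΔCt = (30.90−19.12) − (31.70−19.05) = 11.78 − 12.65 = -0.87; fold change = 2^0.87 = 1.828
CG32472 has the largest |ΔΔCt| = 3.98.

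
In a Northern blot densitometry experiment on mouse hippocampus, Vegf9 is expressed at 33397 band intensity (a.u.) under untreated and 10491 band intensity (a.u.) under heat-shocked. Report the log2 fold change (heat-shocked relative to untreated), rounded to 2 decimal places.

Fold change = 10491 / 33397 = 0.3141
log2(0.3141) = -1.671

-1.67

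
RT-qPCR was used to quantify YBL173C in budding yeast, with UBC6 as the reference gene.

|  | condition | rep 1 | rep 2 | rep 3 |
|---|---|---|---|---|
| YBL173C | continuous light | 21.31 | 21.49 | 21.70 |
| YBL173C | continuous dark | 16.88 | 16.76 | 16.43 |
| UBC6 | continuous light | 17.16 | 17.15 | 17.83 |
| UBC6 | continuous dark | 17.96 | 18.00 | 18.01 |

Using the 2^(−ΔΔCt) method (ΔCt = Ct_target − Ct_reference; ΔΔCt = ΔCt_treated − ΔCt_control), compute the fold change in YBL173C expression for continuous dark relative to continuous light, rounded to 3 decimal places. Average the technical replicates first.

Mean Ct: YBL173C continuous light 21.500; YBL173C continuous dark 16.690; UBC6 continuous light 17.380; UBC6 continuous dark 17.990
ΔCt(continuous light) = 21.500 − 17.380 = 4.120
ΔCt(continuous dark) = 16.690 − 17.990 = -1.300
ΔΔCt = -1.300 − 4.120 = -5.420
Fold change = 2^(−(-5.420)) = 2^5.420 = 42.8137

42.814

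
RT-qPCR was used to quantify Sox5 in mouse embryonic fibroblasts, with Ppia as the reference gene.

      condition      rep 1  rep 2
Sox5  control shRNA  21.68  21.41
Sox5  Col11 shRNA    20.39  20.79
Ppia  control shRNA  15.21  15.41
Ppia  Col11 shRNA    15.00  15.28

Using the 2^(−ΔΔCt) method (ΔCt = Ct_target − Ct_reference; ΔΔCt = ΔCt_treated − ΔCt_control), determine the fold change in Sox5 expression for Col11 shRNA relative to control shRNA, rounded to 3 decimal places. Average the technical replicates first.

1.723

Mean Ct: Sox5 control shRNA 21.545; Sox5 Col11 shRNA 20.590; Ppia control shRNA 15.310; Ppia Col11 shRNA 15.140
ΔCt(control shRNA) = 21.545 − 15.310 = 6.235
ΔCt(Col11 shRNA) = 20.590 − 15.140 = 5.450
ΔΔCt = 5.450 − 6.235 = -0.785
Fold change = 2^(−(-0.785)) = 2^0.785 = 1.7231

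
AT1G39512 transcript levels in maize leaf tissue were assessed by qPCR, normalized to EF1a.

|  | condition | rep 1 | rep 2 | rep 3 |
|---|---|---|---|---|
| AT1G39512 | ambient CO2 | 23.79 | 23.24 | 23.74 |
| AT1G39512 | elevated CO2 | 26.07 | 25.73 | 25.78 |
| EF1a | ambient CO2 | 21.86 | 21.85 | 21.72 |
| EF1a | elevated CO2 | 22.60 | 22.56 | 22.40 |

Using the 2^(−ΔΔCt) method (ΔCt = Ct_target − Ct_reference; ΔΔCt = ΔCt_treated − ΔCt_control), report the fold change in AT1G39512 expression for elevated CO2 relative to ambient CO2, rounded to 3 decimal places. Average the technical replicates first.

0.339

Mean Ct: AT1G39512 ambient CO2 23.590; AT1G39512 elevated CO2 25.860; EF1a ambient CO2 21.810; EF1a elevated CO2 22.520
ΔCt(ambient CO2) = 23.590 − 21.810 = 1.780
ΔCt(elevated CO2) = 25.860 − 22.520 = 3.340
ΔΔCt = 3.340 − 1.780 = 1.560
Fold change = 2^(−1.560) = 0.3392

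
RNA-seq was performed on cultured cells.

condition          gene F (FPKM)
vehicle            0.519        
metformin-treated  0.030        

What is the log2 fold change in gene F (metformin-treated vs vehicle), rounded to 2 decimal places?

Fold change = 0.030 / 0.519 = 0.0578
log2(0.0578) = -4.113

-4.11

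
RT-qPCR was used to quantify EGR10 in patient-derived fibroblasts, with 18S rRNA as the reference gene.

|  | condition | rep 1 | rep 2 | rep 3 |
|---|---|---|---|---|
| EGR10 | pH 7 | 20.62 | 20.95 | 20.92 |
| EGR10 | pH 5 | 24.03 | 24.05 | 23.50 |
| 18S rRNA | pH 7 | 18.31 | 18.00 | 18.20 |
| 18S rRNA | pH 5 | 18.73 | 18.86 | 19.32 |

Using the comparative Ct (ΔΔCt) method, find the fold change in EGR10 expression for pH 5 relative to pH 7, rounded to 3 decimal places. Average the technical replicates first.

0.213

Mean Ct: EGR10 pH 7 20.830; EGR10 pH 5 23.860; 18S rRNA pH 7 18.170; 18S rRNA pH 5 18.970
ΔCt(pH 7) = 20.830 − 18.170 = 2.660
ΔCt(pH 5) = 23.860 − 18.970 = 4.890
ΔΔCt = 4.890 − 2.660 = 2.230
Fold change = 2^(−2.230) = 0.2132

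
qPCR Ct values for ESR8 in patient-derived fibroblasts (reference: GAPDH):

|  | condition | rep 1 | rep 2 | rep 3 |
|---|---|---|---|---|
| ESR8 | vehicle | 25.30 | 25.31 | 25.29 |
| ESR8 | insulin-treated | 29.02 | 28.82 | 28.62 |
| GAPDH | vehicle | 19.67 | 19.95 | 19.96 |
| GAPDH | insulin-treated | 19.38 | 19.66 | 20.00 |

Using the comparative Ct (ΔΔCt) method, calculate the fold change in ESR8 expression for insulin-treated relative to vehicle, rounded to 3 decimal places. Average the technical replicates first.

0.077

Mean Ct: ESR8 vehicle 25.300; ESR8 insulin-treated 28.820; GAPDH vehicle 19.860; GAPDH insulin-treated 19.680
ΔCt(vehicle) = 25.300 − 19.860 = 5.440
ΔCt(insulin-treated) = 28.820 − 19.680 = 9.140
ΔΔCt = 9.140 − 5.440 = 3.700
Fold change = 2^(−3.700) = 0.0769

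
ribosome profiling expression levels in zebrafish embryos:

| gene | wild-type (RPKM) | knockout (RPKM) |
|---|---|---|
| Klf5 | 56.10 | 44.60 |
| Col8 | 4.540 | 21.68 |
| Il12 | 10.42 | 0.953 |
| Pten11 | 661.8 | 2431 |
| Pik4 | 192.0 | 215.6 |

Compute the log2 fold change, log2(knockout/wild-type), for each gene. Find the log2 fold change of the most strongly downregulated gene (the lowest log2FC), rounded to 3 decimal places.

-3.451

log2(44.60/56.10) = -0.331  (Klf5)
log2(21.68/4.540) = 2.256  (Col8)
log2(0.953/10.42) = -3.451  (Il12)
log2(2431/661.8) = 1.877  (Pten11)
log2(215.6/192.0) = 0.167  (Pik4)
Il12 is most strongly downregulated.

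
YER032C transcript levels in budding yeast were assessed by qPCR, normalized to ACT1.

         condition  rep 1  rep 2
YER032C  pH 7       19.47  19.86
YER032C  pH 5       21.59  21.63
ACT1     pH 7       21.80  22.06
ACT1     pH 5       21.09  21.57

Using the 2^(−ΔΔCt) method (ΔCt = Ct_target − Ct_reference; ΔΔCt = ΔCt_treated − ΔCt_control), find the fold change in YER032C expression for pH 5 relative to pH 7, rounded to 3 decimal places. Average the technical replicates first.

0.171

Mean Ct: YER032C pH 7 19.665; YER032C pH 5 21.610; ACT1 pH 7 21.930; ACT1 pH 5 21.330
ΔCt(pH 7) = 19.665 − 21.930 = -2.265
ΔCt(pH 5) = 21.610 − 21.330 = 0.280
ΔΔCt = 0.280 − (-2.265) = 2.545
Fold change = 2^(−2.545) = 0.1713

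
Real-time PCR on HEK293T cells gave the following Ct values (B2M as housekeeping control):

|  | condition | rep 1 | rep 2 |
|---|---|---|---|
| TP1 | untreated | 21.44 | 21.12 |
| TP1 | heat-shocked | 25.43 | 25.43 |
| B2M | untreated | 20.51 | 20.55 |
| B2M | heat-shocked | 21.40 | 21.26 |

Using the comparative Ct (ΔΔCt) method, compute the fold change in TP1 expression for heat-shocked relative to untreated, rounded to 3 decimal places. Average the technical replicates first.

Mean Ct: TP1 untreated 21.280; TP1 heat-shocked 25.430; B2M untreated 20.530; B2M heat-shocked 21.330
ΔCt(untreated) = 21.280 − 20.530 = 0.750
ΔCt(heat-shocked) = 25.430 − 21.330 = 4.100
ΔΔCt = 4.100 − 0.750 = 3.350
Fold change = 2^(−3.350) = 0.0981

0.098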